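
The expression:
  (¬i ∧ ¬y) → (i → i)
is always true.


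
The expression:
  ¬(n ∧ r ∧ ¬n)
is always true.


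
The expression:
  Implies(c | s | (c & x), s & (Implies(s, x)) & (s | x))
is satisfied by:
  {x: True, s: False, c: False}
  {x: False, s: False, c: False}
  {s: True, x: True, c: False}
  {c: True, s: True, x: True}


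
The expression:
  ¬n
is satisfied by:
  {n: False}


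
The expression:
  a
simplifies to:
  a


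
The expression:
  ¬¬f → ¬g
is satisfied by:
  {g: False, f: False}
  {f: True, g: False}
  {g: True, f: False}


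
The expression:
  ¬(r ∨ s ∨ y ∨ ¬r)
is never true.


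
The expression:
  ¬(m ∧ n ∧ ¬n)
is always true.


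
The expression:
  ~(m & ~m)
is always true.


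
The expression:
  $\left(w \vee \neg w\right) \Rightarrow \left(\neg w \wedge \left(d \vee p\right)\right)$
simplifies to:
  $\neg w \wedge \left(d \vee p\right)$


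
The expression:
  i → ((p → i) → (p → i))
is always true.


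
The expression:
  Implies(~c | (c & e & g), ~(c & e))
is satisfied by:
  {g: False, c: False, e: False}
  {e: True, g: False, c: False}
  {c: True, g: False, e: False}
  {e: True, c: True, g: False}
  {g: True, e: False, c: False}
  {e: True, g: True, c: False}
  {c: True, g: True, e: False}


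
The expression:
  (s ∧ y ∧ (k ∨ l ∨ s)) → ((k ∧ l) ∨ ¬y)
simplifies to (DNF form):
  (k ∧ l) ∨ ¬s ∨ ¬y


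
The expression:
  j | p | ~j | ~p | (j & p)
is always true.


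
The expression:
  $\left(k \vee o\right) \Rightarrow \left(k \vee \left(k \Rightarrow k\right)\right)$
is always true.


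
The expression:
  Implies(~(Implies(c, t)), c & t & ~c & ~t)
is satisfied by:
  {t: True, c: False}
  {c: False, t: False}
  {c: True, t: True}


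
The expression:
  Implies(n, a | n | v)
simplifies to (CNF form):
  True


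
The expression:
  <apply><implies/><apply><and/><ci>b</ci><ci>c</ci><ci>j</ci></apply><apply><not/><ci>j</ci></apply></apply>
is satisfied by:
  {c: False, b: False, j: False}
  {j: True, c: False, b: False}
  {b: True, c: False, j: False}
  {j: True, b: True, c: False}
  {c: True, j: False, b: False}
  {j: True, c: True, b: False}
  {b: True, c: True, j: False}


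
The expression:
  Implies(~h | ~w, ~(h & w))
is always true.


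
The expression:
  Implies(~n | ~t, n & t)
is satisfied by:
  {t: True, n: True}


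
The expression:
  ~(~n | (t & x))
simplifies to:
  n & (~t | ~x)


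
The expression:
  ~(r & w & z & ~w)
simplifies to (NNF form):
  True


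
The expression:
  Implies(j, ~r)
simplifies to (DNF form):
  ~j | ~r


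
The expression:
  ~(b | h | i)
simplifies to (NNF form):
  ~b & ~h & ~i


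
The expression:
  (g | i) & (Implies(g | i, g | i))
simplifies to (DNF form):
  g | i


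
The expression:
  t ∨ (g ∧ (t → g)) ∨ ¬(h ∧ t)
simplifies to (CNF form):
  True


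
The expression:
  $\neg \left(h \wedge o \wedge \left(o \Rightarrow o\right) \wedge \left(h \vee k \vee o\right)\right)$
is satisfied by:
  {h: False, o: False}
  {o: True, h: False}
  {h: True, o: False}


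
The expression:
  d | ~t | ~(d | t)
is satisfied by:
  {d: True, t: False}
  {t: False, d: False}
  {t: True, d: True}


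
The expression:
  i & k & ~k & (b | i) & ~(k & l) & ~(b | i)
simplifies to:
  False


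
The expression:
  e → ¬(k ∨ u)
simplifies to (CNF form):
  (¬e ∨ ¬k) ∧ (¬e ∨ ¬u)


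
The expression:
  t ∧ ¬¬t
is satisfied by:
  {t: True}


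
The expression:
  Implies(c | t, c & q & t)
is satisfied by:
  {q: True, t: False, c: False}
  {q: False, t: False, c: False}
  {c: True, t: True, q: True}


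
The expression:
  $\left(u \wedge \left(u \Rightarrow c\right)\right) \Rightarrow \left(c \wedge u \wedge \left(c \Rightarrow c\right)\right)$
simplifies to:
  $\text{True}$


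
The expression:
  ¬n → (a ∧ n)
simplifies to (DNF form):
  n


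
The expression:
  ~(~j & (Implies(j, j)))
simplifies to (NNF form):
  j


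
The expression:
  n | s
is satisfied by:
  {n: True, s: True}
  {n: True, s: False}
  {s: True, n: False}


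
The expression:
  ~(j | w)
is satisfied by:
  {w: False, j: False}


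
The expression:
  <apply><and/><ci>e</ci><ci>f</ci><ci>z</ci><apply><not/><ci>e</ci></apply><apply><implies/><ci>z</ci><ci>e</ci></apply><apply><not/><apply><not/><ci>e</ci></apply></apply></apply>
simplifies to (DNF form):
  <false/>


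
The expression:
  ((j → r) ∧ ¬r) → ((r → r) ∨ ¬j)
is always true.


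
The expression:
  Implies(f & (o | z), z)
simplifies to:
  z | ~f | ~o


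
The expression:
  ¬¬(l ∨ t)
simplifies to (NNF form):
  l ∨ t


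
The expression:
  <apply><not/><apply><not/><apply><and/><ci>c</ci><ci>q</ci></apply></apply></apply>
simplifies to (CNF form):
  <apply><and/><ci>c</ci><ci>q</ci></apply>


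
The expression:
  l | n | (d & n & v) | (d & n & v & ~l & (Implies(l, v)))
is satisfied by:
  {n: True, l: True}
  {n: True, l: False}
  {l: True, n: False}


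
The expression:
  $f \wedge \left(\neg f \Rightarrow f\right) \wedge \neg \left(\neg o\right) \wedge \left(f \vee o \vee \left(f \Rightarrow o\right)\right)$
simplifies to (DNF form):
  $f \wedge o$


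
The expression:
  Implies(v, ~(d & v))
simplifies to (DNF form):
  ~d | ~v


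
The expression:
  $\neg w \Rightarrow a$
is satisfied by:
  {a: True, w: True}
  {a: True, w: False}
  {w: True, a: False}


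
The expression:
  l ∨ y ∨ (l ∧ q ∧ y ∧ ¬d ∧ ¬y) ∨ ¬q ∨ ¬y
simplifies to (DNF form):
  True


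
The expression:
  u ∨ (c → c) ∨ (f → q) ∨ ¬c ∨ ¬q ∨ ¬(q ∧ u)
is always true.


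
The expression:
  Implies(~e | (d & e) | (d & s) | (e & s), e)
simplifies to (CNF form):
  e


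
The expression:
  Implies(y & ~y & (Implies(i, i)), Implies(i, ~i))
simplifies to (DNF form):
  True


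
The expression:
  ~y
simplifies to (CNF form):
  ~y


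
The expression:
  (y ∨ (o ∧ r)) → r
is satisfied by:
  {r: True, y: False}
  {y: False, r: False}
  {y: True, r: True}


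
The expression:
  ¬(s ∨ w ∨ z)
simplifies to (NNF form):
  ¬s ∧ ¬w ∧ ¬z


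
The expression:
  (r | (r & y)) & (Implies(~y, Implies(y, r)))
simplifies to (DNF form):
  r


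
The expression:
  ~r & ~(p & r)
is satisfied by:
  {r: False}


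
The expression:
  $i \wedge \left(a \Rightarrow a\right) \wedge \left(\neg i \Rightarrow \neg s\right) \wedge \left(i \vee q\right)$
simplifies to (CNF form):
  $i$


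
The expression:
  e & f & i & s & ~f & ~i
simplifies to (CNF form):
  False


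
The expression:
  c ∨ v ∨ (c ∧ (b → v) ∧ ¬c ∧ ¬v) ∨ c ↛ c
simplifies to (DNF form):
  c ∨ v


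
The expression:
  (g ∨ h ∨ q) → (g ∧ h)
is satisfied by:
  {g: True, h: True, q: False}
  {q: True, g: True, h: True}
  {q: False, h: False, g: False}


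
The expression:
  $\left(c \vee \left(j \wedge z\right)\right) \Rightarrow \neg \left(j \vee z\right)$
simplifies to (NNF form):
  $\left(\neg c \wedge \neg j\right) \vee \left(\neg c \wedge \neg z\right) \vee \left(\neg j \wedge \neg z\right)$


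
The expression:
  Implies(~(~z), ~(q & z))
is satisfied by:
  {q: False, z: False}
  {z: True, q: False}
  {q: True, z: False}


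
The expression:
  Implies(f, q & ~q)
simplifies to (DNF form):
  ~f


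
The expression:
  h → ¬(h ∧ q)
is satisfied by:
  {h: False, q: False}
  {q: True, h: False}
  {h: True, q: False}


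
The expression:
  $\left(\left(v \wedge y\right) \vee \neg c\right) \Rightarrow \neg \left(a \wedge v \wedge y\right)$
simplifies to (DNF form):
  $\neg a \vee \neg v \vee \neg y$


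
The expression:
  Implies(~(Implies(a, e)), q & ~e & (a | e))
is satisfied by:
  {q: True, e: True, a: False}
  {q: True, e: False, a: False}
  {e: True, q: False, a: False}
  {q: False, e: False, a: False}
  {a: True, q: True, e: True}
  {a: True, q: True, e: False}
  {a: True, e: True, q: False}


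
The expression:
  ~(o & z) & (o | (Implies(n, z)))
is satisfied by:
  {n: False, o: False, z: False}
  {z: True, n: False, o: False}
  {z: True, n: True, o: False}
  {o: True, n: False, z: False}
  {o: True, n: True, z: False}


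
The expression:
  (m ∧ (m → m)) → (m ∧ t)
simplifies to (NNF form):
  t ∨ ¬m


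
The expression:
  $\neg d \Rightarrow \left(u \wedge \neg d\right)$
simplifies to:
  $d \vee u$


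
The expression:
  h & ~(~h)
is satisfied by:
  {h: True}


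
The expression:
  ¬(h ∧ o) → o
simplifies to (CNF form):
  o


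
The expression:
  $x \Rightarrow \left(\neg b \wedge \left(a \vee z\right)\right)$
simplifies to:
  $\left(a \wedge \neg b\right) \vee \left(z \wedge \neg b\right) \vee \neg x$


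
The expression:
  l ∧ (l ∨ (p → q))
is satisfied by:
  {l: True}


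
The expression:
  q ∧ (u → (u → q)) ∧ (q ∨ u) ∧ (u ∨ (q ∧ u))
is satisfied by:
  {u: True, q: True}


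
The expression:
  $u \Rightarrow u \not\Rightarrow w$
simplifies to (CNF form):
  $\neg u \vee \neg w$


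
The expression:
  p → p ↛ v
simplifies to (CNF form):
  ¬p ∨ ¬v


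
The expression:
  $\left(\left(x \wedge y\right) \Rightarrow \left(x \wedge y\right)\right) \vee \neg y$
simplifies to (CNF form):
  $\text{True}$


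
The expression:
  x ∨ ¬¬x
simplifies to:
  x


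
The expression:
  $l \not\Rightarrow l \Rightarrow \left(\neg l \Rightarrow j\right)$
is always true.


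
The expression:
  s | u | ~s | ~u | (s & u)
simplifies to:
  True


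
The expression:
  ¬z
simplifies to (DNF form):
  ¬z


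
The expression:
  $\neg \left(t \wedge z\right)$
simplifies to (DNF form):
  $\neg t \vee \neg z$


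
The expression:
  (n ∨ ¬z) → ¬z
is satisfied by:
  {z: False, n: False}
  {n: True, z: False}
  {z: True, n: False}


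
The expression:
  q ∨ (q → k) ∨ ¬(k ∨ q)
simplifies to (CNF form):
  True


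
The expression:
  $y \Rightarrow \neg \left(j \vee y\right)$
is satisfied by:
  {y: False}


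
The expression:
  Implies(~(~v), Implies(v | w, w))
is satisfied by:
  {w: True, v: False}
  {v: False, w: False}
  {v: True, w: True}


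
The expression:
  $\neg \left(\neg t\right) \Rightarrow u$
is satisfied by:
  {u: True, t: False}
  {t: False, u: False}
  {t: True, u: True}


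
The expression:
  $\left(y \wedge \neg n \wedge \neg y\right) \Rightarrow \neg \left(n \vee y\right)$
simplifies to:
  $\text{True}$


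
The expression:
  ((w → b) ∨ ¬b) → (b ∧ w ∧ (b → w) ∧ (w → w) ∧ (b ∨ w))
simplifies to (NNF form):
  b ∧ w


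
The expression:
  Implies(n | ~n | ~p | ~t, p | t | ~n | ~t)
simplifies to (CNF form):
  True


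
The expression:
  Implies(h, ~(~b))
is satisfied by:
  {b: True, h: False}
  {h: False, b: False}
  {h: True, b: True}


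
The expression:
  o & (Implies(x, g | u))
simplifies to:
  o & (g | u | ~x)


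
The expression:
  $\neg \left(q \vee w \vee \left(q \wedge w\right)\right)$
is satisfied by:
  {q: False, w: False}


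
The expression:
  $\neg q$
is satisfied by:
  {q: False}


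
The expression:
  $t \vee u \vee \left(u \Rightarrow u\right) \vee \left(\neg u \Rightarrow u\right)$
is always true.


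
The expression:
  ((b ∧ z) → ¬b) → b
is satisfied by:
  {b: True}


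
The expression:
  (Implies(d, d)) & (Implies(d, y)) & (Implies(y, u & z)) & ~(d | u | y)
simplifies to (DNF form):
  ~d & ~u & ~y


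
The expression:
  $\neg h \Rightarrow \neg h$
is always true.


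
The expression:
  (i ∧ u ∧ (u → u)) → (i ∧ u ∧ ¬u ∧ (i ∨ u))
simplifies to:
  ¬i ∨ ¬u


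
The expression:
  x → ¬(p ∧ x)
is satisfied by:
  {p: False, x: False}
  {x: True, p: False}
  {p: True, x: False}


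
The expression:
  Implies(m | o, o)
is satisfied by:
  {o: True, m: False}
  {m: False, o: False}
  {m: True, o: True}


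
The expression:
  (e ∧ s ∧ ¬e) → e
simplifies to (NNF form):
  True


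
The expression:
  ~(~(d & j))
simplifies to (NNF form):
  d & j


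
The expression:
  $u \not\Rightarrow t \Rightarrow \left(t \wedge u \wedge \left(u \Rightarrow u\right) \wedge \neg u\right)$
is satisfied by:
  {t: True, u: False}
  {u: False, t: False}
  {u: True, t: True}


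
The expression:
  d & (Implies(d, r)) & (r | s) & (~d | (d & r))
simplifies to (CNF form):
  d & r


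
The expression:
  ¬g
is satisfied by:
  {g: False}


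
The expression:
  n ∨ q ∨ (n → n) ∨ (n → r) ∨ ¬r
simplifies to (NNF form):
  True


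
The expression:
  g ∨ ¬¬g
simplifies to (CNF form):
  g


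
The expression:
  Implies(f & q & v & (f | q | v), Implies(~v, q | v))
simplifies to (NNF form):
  True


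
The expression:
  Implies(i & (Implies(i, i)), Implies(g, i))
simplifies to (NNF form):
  True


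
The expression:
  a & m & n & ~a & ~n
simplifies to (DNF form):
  False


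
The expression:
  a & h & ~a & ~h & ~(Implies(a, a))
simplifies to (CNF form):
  False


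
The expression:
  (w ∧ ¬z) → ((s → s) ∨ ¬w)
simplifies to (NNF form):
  True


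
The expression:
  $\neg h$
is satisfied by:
  {h: False}


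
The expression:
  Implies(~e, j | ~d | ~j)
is always true.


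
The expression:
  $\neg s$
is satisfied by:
  {s: False}


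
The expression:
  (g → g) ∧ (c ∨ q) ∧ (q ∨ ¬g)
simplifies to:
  q ∨ (c ∧ ¬g)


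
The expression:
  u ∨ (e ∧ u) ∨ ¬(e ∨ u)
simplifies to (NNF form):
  u ∨ ¬e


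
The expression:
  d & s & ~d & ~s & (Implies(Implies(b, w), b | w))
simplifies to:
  False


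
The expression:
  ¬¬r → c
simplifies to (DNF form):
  c ∨ ¬r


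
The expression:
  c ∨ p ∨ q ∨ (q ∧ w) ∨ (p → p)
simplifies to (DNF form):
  True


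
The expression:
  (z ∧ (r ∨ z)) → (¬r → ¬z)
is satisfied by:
  {r: True, z: False}
  {z: False, r: False}
  {z: True, r: True}


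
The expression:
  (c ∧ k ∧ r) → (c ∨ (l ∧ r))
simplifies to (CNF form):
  True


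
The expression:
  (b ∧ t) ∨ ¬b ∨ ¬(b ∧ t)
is always true.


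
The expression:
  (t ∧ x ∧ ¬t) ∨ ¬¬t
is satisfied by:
  {t: True}


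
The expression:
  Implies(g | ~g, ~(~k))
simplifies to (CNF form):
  k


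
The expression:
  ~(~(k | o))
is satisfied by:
  {k: True, o: True}
  {k: True, o: False}
  {o: True, k: False}


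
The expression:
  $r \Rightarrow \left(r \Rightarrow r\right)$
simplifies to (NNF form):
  $\text{True}$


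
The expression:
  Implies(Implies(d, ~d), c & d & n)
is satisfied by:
  {d: True}


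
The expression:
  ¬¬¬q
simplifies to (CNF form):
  ¬q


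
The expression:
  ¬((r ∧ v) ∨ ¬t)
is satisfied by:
  {t: True, v: False, r: False}
  {t: True, r: True, v: False}
  {t: True, v: True, r: False}


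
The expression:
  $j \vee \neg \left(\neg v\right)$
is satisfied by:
  {v: True, j: True}
  {v: True, j: False}
  {j: True, v: False}


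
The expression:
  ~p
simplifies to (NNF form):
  ~p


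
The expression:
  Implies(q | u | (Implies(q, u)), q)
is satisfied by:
  {q: True}


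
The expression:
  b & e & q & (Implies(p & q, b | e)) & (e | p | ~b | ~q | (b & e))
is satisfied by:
  {e: True, b: True, q: True}


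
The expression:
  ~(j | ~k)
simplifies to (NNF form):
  k & ~j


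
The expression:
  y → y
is always true.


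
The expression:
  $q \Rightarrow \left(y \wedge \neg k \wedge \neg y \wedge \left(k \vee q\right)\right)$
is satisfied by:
  {q: False}


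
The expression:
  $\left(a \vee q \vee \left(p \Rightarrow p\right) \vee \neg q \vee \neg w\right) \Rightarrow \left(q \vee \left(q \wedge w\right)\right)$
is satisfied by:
  {q: True}


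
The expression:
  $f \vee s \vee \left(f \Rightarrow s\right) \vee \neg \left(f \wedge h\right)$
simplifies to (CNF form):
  $\text{True}$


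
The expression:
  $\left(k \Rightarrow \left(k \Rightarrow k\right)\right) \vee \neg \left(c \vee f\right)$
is always true.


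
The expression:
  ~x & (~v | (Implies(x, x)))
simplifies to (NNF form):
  ~x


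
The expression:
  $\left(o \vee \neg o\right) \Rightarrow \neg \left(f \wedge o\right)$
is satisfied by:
  {o: False, f: False}
  {f: True, o: False}
  {o: True, f: False}


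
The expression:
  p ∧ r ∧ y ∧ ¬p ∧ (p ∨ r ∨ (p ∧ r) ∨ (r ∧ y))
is never true.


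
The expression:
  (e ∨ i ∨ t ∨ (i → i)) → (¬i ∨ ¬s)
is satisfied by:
  {s: False, i: False}
  {i: True, s: False}
  {s: True, i: False}


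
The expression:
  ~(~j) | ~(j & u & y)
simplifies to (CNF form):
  True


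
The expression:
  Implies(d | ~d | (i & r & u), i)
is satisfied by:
  {i: True}


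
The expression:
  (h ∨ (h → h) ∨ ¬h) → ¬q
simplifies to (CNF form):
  ¬q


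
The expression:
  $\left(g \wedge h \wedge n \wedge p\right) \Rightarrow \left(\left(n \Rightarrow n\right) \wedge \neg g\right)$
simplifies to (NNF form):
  $\neg g \vee \neg h \vee \neg n \vee \neg p$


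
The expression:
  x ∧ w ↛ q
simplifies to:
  w ∧ x ∧ ¬q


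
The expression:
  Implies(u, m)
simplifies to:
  m | ~u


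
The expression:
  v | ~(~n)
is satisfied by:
  {n: True, v: True}
  {n: True, v: False}
  {v: True, n: False}


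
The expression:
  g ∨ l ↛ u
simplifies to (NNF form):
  g ∨ (l ∧ ¬u)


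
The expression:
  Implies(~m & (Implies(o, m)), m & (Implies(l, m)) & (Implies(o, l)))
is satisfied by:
  {o: True, m: True}
  {o: True, m: False}
  {m: True, o: False}


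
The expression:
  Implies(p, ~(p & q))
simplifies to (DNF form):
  ~p | ~q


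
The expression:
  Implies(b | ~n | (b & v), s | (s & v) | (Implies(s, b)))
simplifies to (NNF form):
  True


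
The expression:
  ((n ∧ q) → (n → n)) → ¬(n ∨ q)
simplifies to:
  ¬n ∧ ¬q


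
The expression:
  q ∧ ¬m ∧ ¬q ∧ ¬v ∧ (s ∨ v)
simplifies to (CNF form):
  False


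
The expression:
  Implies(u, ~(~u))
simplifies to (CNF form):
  True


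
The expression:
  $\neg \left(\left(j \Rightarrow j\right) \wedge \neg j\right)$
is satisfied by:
  {j: True}


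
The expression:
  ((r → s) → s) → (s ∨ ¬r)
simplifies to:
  s ∨ ¬r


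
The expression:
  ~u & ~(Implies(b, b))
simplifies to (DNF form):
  False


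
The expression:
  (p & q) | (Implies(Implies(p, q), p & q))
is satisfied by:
  {p: True}


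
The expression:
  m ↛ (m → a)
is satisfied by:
  {m: True, a: False}


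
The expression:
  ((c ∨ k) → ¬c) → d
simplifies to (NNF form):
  c ∨ d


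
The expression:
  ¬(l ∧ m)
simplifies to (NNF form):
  ¬l ∨ ¬m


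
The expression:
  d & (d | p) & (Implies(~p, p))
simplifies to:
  d & p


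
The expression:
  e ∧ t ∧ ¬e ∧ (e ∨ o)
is never true.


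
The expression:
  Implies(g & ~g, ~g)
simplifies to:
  True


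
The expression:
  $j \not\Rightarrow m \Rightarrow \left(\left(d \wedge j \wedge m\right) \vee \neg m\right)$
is always true.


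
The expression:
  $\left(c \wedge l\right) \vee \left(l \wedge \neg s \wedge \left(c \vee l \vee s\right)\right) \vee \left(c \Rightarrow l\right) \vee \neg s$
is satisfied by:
  {l: True, s: False, c: False}
  {s: False, c: False, l: False}
  {l: True, c: True, s: False}
  {c: True, s: False, l: False}
  {l: True, s: True, c: False}
  {s: True, l: False, c: False}
  {l: True, c: True, s: True}


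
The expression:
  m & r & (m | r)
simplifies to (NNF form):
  m & r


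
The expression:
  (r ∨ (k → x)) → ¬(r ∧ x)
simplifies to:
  ¬r ∨ ¬x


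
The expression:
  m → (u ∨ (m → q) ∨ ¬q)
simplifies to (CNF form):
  True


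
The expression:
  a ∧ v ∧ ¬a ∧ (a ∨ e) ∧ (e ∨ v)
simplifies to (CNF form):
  False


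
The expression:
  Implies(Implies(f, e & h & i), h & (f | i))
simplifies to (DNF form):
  f | (h & i)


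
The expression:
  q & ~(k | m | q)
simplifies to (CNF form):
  False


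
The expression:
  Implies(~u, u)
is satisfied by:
  {u: True}


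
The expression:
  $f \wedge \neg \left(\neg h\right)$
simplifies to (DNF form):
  $f \wedge h$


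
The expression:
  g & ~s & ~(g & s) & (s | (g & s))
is never true.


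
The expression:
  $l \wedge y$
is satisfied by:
  {y: True, l: True}


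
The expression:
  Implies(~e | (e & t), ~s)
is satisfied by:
  {e: True, s: False, t: False}
  {e: False, s: False, t: False}
  {t: True, e: True, s: False}
  {t: True, e: False, s: False}
  {s: True, e: True, t: False}


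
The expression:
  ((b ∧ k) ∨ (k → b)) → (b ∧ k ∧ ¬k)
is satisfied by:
  {k: True, b: False}


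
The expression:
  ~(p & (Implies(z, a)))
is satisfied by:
  {z: True, a: False, p: False}
  {a: False, p: False, z: False}
  {z: True, a: True, p: False}
  {a: True, z: False, p: False}
  {p: True, z: True, a: False}


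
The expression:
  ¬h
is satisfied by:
  {h: False}


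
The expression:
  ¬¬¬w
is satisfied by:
  {w: False}


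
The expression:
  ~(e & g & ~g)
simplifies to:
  True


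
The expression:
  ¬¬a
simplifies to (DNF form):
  a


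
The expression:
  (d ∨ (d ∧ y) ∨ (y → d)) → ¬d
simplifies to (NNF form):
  ¬d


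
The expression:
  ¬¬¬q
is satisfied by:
  {q: False}


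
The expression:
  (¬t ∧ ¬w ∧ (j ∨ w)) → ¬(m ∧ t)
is always true.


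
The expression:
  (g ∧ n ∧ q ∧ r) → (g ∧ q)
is always true.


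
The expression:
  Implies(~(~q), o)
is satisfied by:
  {o: True, q: False}
  {q: False, o: False}
  {q: True, o: True}


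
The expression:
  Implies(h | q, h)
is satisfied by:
  {h: True, q: False}
  {q: False, h: False}
  {q: True, h: True}


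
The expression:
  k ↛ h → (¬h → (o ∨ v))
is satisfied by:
  {h: True, o: True, v: True, k: False}
  {h: True, o: True, k: False, v: False}
  {h: True, v: True, k: False, o: False}
  {h: True, k: False, v: False, o: False}
  {o: True, v: True, k: False, h: False}
  {o: True, k: False, v: False, h: False}
  {v: True, o: False, k: False, h: False}
  {o: False, k: False, v: False, h: False}
  {o: True, h: True, k: True, v: True}
  {o: True, h: True, k: True, v: False}
  {h: True, k: True, v: True, o: False}
  {h: True, k: True, o: False, v: False}
  {v: True, k: True, o: True, h: False}
  {k: True, o: True, h: False, v: False}
  {k: True, v: True, h: False, o: False}


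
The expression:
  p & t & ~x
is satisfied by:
  {t: True, p: True, x: False}


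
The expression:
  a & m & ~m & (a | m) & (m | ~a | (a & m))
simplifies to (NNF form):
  False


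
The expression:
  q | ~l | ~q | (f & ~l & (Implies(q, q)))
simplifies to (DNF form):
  True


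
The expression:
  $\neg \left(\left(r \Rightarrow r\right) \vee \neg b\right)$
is never true.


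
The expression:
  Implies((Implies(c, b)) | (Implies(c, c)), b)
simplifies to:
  b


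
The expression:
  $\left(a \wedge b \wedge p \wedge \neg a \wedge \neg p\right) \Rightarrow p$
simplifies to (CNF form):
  $\text{True}$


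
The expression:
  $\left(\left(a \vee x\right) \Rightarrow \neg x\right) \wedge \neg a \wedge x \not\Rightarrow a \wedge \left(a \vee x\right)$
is never true.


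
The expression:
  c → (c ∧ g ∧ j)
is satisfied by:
  {j: True, g: True, c: False}
  {j: True, g: False, c: False}
  {g: True, j: False, c: False}
  {j: False, g: False, c: False}
  {c: True, j: True, g: True}


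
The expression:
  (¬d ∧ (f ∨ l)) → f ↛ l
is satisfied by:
  {d: True, l: False}
  {l: False, d: False}
  {l: True, d: True}


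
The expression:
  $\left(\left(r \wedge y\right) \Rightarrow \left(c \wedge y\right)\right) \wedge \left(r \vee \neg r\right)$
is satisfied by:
  {c: True, y: False, r: False}
  {c: False, y: False, r: False}
  {r: True, c: True, y: False}
  {r: True, c: False, y: False}
  {y: True, c: True, r: False}
  {y: True, c: False, r: False}
  {y: True, r: True, c: True}


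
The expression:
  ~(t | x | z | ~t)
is never true.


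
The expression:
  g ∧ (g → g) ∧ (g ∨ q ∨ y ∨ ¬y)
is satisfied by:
  {g: True}


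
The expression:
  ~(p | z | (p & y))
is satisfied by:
  {p: False, z: False}


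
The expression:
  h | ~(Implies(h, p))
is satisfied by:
  {h: True}


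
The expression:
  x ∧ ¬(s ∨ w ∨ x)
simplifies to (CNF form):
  False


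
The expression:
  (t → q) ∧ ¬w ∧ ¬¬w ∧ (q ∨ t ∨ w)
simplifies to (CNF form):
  False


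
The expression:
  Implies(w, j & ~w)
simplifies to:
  ~w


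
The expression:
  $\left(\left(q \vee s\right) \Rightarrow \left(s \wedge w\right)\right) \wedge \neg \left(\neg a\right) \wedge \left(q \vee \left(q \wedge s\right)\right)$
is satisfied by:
  {a: True, w: True, q: True, s: True}


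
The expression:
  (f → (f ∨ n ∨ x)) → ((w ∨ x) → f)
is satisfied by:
  {f: True, w: False, x: False}
  {x: True, f: True, w: False}
  {f: True, w: True, x: False}
  {x: True, f: True, w: True}
  {x: False, w: False, f: False}


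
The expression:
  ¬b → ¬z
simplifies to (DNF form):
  b ∨ ¬z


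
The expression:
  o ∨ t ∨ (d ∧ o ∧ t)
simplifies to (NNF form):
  o ∨ t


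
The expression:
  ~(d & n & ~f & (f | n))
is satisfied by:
  {f: True, d: False, n: False}
  {f: False, d: False, n: False}
  {n: True, f: True, d: False}
  {n: True, f: False, d: False}
  {d: True, f: True, n: False}
  {d: True, f: False, n: False}
  {d: True, n: True, f: True}


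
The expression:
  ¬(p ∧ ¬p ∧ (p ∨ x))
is always true.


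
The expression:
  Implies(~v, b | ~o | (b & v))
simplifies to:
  b | v | ~o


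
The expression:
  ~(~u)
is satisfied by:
  {u: True}


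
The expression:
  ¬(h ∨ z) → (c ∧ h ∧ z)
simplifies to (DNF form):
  h ∨ z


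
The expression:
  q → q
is always true.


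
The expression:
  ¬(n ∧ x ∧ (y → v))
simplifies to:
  (y ∧ ¬v) ∨ ¬n ∨ ¬x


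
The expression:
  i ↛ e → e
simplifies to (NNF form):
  e ∨ ¬i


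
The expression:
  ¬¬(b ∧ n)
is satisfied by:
  {b: True, n: True}


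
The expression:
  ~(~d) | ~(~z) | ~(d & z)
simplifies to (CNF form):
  True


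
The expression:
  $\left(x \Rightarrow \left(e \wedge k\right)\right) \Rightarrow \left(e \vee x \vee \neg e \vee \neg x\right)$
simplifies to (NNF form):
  $\text{True}$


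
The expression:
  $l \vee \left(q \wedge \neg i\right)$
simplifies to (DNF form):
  $l \vee \left(q \wedge \neg i\right)$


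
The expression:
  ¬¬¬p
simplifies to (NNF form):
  ¬p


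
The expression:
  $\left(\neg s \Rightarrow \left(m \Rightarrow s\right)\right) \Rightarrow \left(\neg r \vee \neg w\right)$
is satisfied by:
  {m: True, s: False, w: False, r: False}
  {m: False, s: False, w: False, r: False}
  {m: True, s: True, w: False, r: False}
  {s: True, m: False, w: False, r: False}
  {r: True, m: True, s: False, w: False}
  {r: True, m: False, s: False, w: False}
  {r: True, m: True, s: True, w: False}
  {r: True, s: True, m: False, w: False}
  {w: True, m: True, r: False, s: False}
  {w: True, r: False, s: False, m: False}
  {m: True, w: True, s: True, r: False}
  {w: True, s: True, r: False, m: False}
  {m: True, w: True, r: True, s: False}


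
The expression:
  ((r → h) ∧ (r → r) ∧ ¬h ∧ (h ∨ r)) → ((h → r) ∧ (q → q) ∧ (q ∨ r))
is always true.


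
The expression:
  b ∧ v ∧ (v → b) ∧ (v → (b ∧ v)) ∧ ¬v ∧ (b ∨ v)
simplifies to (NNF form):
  False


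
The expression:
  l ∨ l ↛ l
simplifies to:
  l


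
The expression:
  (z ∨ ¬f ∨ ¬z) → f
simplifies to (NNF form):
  f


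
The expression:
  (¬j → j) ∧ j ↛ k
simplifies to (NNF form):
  j ∧ ¬k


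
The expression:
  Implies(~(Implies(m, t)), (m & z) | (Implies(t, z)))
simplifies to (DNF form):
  True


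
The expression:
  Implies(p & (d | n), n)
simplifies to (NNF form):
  n | ~d | ~p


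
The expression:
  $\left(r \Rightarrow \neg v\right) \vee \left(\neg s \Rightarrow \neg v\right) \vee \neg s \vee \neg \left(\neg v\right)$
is always true.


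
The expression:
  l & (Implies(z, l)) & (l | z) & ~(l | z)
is never true.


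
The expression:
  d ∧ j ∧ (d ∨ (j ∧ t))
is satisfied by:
  {j: True, d: True}


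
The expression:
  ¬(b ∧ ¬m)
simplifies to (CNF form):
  m ∨ ¬b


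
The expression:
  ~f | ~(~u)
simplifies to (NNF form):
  u | ~f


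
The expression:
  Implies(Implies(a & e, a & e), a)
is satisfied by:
  {a: True}


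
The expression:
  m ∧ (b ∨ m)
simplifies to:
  m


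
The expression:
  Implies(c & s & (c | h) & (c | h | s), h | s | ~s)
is always true.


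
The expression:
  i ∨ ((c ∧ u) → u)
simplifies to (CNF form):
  True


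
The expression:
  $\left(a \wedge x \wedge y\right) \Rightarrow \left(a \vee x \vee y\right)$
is always true.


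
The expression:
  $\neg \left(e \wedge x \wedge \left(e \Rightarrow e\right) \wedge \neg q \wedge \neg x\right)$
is always true.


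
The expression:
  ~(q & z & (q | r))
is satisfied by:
  {q: False, z: False}
  {z: True, q: False}
  {q: True, z: False}


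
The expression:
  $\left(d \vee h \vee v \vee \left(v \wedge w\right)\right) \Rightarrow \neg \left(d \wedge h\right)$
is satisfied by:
  {h: False, d: False}
  {d: True, h: False}
  {h: True, d: False}


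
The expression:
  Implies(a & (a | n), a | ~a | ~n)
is always true.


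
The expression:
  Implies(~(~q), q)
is always true.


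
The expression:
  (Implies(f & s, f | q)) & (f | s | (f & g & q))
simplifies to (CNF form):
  f | s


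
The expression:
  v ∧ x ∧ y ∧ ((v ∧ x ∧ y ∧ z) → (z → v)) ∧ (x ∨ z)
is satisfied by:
  {x: True, y: True, v: True}


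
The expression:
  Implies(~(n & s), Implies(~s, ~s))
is always true.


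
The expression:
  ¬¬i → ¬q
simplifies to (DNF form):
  ¬i ∨ ¬q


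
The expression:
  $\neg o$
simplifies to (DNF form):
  $\neg o$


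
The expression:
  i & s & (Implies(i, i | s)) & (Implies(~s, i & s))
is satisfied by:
  {i: True, s: True}


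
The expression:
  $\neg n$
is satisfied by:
  {n: False}


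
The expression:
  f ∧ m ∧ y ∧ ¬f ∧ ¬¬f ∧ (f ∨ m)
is never true.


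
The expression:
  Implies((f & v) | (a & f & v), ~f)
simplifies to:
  ~f | ~v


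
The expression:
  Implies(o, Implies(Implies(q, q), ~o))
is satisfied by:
  {o: False}


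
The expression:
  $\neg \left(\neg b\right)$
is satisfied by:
  {b: True}


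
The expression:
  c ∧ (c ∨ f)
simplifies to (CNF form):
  c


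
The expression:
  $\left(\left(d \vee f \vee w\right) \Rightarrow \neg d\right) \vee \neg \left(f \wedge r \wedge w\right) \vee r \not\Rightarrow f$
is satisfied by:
  {w: False, d: False, r: False, f: False}
  {f: True, w: False, d: False, r: False}
  {r: True, w: False, d: False, f: False}
  {f: True, r: True, w: False, d: False}
  {d: True, f: False, w: False, r: False}
  {f: True, d: True, w: False, r: False}
  {r: True, d: True, f: False, w: False}
  {f: True, r: True, d: True, w: False}
  {w: True, r: False, d: False, f: False}
  {f: True, w: True, r: False, d: False}
  {r: True, w: True, f: False, d: False}
  {f: True, r: True, w: True, d: False}
  {d: True, w: True, r: False, f: False}
  {f: True, d: True, w: True, r: False}
  {r: True, d: True, w: True, f: False}


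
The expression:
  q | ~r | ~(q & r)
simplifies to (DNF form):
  True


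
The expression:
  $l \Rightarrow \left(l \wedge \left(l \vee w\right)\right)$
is always true.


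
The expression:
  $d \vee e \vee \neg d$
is always true.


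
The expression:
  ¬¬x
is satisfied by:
  {x: True}


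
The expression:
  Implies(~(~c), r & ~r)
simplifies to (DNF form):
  ~c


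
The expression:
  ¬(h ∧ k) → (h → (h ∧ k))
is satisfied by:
  {k: True, h: False}
  {h: False, k: False}
  {h: True, k: True}


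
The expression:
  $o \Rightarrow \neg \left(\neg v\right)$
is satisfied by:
  {v: True, o: False}
  {o: False, v: False}
  {o: True, v: True}


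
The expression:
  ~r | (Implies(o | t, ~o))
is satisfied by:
  {o: False, r: False}
  {r: True, o: False}
  {o: True, r: False}


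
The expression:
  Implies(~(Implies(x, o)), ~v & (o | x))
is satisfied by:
  {o: True, v: False, x: False}
  {v: False, x: False, o: False}
  {x: True, o: True, v: False}
  {x: True, v: False, o: False}
  {o: True, v: True, x: False}
  {v: True, o: False, x: False}
  {x: True, v: True, o: True}


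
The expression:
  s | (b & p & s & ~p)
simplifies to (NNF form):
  s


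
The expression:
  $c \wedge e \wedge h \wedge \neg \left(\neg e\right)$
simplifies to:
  $c \wedge e \wedge h$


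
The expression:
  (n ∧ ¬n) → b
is always true.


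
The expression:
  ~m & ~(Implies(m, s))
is never true.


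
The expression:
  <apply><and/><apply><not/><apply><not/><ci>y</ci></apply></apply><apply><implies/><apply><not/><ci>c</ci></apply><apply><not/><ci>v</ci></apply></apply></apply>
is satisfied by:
  {c: True, y: True, v: False}
  {y: True, v: False, c: False}
  {c: True, v: True, y: True}


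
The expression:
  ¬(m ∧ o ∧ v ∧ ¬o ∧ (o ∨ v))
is always true.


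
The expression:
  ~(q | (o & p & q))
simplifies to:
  ~q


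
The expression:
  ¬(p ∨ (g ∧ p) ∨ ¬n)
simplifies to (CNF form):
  n ∧ ¬p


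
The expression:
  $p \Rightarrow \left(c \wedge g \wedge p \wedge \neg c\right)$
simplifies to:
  $\neg p$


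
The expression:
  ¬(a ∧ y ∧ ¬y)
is always true.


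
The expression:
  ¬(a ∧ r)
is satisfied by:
  {a: False, r: False}
  {r: True, a: False}
  {a: True, r: False}


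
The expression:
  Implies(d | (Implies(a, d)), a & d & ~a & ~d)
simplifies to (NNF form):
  a & ~d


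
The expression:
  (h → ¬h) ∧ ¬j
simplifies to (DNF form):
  ¬h ∧ ¬j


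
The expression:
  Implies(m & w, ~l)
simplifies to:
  ~l | ~m | ~w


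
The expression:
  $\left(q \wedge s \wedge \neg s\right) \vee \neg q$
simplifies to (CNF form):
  $\neg q$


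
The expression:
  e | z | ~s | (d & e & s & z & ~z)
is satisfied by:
  {z: True, e: True, s: False}
  {z: True, s: False, e: False}
  {e: True, s: False, z: False}
  {e: False, s: False, z: False}
  {z: True, e: True, s: True}
  {z: True, s: True, e: False}
  {e: True, s: True, z: False}


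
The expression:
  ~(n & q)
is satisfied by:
  {q: False, n: False}
  {n: True, q: False}
  {q: True, n: False}


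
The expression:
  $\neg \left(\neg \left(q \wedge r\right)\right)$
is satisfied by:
  {r: True, q: True}


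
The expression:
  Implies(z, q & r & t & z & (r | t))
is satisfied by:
  {t: True, r: True, q: True, z: False}
  {t: True, r: True, q: False, z: False}
  {t: True, q: True, r: False, z: False}
  {t: True, q: False, r: False, z: False}
  {r: True, q: True, t: False, z: False}
  {r: True, t: False, q: False, z: False}
  {r: False, q: True, t: False, z: False}
  {r: False, t: False, q: False, z: False}
  {t: True, z: True, r: True, q: True}


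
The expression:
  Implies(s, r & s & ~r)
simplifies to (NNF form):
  ~s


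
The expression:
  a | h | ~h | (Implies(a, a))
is always true.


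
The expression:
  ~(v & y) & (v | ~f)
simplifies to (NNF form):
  (v & ~y) | (~f & ~v)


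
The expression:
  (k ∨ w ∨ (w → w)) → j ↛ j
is never true.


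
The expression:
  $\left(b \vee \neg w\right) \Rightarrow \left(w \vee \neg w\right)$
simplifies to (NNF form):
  $\text{True}$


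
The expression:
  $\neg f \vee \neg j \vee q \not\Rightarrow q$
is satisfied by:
  {j: False, f: False}
  {f: True, j: False}
  {j: True, f: False}


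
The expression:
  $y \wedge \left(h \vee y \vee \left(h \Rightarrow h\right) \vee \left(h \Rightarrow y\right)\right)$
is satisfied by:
  {y: True}


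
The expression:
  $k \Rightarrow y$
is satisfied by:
  {y: True, k: False}
  {k: False, y: False}
  {k: True, y: True}


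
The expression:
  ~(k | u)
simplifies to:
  ~k & ~u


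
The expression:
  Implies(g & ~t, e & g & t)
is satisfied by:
  {t: True, g: False}
  {g: False, t: False}
  {g: True, t: True}


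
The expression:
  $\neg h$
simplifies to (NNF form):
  $\neg h$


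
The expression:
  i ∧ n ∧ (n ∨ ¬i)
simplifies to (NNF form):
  i ∧ n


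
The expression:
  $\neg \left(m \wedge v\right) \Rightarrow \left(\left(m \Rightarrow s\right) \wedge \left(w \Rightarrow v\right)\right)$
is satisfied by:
  {v: True, s: True, m: False, w: False}
  {v: True, m: False, w: False, s: False}
  {v: True, s: True, m: True, w: False}
  {v: True, m: True, w: False, s: False}
  {v: True, w: True, s: True, m: False}
  {v: True, w: True, m: False, s: False}
  {v: True, s: True, w: True, m: True}
  {v: True, w: True, m: True, s: False}
  {s: True, m: False, w: False, v: False}
  {s: False, m: False, w: False, v: False}
  {s: True, m: True, w: False, v: False}


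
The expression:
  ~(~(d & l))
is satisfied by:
  {d: True, l: True}


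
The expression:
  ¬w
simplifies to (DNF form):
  ¬w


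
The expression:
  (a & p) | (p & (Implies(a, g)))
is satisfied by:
  {p: True}


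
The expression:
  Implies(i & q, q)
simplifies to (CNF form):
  True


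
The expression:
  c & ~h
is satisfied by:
  {c: True, h: False}


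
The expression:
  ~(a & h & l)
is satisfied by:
  {l: False, a: False, h: False}
  {h: True, l: False, a: False}
  {a: True, l: False, h: False}
  {h: True, a: True, l: False}
  {l: True, h: False, a: False}
  {h: True, l: True, a: False}
  {a: True, l: True, h: False}


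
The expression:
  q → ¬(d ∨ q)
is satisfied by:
  {q: False}


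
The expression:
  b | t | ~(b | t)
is always true.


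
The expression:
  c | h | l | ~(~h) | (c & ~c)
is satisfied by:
  {c: True, l: True, h: True}
  {c: True, l: True, h: False}
  {c: True, h: True, l: False}
  {c: True, h: False, l: False}
  {l: True, h: True, c: False}
  {l: True, h: False, c: False}
  {h: True, l: False, c: False}


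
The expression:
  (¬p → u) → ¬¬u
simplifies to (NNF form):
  u ∨ ¬p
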